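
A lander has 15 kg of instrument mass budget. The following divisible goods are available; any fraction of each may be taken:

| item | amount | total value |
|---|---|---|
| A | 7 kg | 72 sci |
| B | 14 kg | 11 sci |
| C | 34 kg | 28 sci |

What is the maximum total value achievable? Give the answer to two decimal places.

78.59

Take in order of value per unit:
- A (72/7 per unit): all 7 → value 72, running total 72.00
- C (28/34 per unit): 8 of 34 → value 8×28/34 = 6.5882, running total 78.59
Total 78.59.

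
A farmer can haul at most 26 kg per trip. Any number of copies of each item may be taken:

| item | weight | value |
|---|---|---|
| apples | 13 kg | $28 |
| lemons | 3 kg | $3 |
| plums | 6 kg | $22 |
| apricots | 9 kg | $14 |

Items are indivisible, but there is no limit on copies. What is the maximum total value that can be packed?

Best value-per-unit is plums at 22/6, and filling with it alone uses weight 4×6=24. No mix of the others beats 4×22 = 88.

$88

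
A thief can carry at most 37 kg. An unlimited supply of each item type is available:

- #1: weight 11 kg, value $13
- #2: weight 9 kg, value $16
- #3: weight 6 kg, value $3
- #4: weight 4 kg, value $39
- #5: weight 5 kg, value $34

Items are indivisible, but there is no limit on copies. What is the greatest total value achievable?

Best value-per-unit is #4 at 39/4, and filling with it alone uses weight 9×4=36. No mix of the others beats 9×39 = 351.

$351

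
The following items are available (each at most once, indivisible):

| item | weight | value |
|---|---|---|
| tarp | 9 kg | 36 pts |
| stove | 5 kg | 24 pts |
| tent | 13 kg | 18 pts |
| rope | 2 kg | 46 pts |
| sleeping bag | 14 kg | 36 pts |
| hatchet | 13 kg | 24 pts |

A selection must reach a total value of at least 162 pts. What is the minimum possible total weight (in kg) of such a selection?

Subsets with value ≥ 162, sorted by total weight:
- tarp+stove+rope+sleeping bag+hatchet: weight 43, value 166
- tarp+stove+tent+rope+sleeping bag+hatchet: weight 56, value 184
Minimum weight: 43 kg.

43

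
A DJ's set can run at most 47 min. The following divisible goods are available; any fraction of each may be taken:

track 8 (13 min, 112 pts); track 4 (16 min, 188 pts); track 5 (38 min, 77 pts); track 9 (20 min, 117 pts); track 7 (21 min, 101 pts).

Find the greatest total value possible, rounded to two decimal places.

405.30

Take in order of value per unit:
- track 4 (188/16 per unit): all 16 → value 188, running total 188.00
- track 8 (112/13 per unit): all 13 → value 112, running total 300.00
- track 9 (117/20 per unit): 18 of 20 → value 18×117/20 = 105.3000, running total 405.30
Total 405.30.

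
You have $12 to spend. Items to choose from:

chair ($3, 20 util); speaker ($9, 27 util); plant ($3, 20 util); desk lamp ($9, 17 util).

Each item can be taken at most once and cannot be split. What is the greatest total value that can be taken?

47 util

Check high-value combinations within $12:
- chair+speaker: cost 3+9=12, value 20+27=47
- speaker+plant: cost 9+3=12, value 27+20=47
- chair+plant: cost 3+3=6, value 20+20=40
- chair+desk lamp: cost 3+9=12, value 20+17=37
Best: 47 util.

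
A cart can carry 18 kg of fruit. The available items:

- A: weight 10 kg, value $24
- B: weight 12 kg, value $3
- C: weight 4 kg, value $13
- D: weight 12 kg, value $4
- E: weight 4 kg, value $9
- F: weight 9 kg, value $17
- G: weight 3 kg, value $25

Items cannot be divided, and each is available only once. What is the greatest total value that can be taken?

$62

Check high-value combinations within 18 kg:
- A+C+G: weight 10+4+3=17, value 24+13+25=62
- A+E+G: weight 10+4+3=17, value 24+9+25=58
- C+F+G: weight 4+9+3=16, value 13+17+25=55
- E+F+G: weight 4+9+3=16, value 9+17+25=51
Best: $62.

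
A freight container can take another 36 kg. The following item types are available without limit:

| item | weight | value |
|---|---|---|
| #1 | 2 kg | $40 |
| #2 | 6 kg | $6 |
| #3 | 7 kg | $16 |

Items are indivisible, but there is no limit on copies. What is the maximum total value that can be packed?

$720

Best value-per-unit is #1 at 40/2, and filling with it alone uses weight 18×2=36. No mix of the others beats 18×40 = 720.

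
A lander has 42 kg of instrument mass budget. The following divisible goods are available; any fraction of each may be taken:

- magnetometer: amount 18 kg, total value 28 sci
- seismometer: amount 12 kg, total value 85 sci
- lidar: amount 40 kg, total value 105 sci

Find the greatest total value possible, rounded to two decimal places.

163.75

Take in order of value per unit:
- seismometer (85/12 per unit): all 12 → value 85, running total 85.00
- lidar (105/40 per unit): 30 of 40 → value 30×105/40 = 78.7500, running total 163.75
Total 163.75.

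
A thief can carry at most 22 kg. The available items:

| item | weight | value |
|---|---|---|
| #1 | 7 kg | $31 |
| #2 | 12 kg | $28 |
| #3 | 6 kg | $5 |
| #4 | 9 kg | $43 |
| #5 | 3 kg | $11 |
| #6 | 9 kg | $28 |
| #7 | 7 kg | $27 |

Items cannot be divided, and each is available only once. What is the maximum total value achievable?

Check high-value combinations within 22 kg:
- #1+#4+#5: weight 7+9+3=19, value 31+43+11=85
- #4+#5+#6: weight 9+3+9=21, value 43+11+28=82
- #4+#5+#7: weight 9+3+7=19, value 43+11+27=81
- #1+#3+#4: weight 7+6+9=22, value 31+5+43=79
Best: $85.

$85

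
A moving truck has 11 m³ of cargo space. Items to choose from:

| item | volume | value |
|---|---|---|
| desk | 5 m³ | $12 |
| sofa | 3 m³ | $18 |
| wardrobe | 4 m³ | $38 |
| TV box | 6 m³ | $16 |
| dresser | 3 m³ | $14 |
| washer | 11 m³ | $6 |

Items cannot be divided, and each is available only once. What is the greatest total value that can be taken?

$70

Check high-value combinations within 11 m³:
- sofa+wardrobe+dresser: volume 3+4+3=10, value 18+38+14=70
- sofa+wardrobe: volume 3+4=7, value 18+38=56
- wardrobe+TV box: volume 4+6=10, value 38+16=54
- wardrobe+dresser: volume 4+3=7, value 38+14=52
- desk+wardrobe: volume 5+4=9, value 12+38=50
Best: $70.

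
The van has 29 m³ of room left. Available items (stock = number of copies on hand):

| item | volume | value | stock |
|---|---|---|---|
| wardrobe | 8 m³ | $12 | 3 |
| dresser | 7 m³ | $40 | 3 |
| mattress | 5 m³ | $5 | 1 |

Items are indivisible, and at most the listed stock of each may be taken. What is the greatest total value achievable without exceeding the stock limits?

$132

Best selections within volume 29 and stock limits:
- 1×wardrobe + 3×dresser: volume 29, value 132
- 3×dresser + 1×mattress: volume 26, value 125
- 3×dresser: volume 21, value 120
- 1×wardrobe + 2×dresser + 1×mattress: volume 27, value 97
Best: $132.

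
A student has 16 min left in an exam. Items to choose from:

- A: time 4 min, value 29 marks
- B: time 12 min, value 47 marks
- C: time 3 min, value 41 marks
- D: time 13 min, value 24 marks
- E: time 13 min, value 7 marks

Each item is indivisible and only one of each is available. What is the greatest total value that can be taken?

88 marks

Check high-value combinations within 16 min:
- B+C: time 12+3=15, value 47+41=88
- A+B: time 4+12=16, value 29+47=76
- A+C: time 4+3=7, value 29+41=70
- C+D: time 3+13=16, value 41+24=65
Best: 88 marks.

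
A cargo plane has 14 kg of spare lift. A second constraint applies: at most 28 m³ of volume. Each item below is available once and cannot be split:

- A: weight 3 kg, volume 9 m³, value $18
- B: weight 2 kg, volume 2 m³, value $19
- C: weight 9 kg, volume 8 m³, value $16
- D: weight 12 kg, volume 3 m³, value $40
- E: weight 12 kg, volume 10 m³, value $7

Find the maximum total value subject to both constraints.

$59

Feasible sets respecting both limits:
- B+D: weight 14, volume 5, value 59
- A+B+C: weight 14, volume 19, value 53
- D: weight 12, volume 3, value 40
Best: $59.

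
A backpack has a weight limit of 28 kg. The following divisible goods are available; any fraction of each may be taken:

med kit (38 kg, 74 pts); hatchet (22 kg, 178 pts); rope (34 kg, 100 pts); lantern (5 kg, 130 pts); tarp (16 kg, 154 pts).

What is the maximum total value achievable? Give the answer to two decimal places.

Take in order of value per unit:
- lantern (130/5 per unit): all 5 → value 130, running total 130.00
- tarp (154/16 per unit): all 16 → value 154, running total 284.00
- hatchet (178/22 per unit): 7 of 22 → value 7×178/22 = 56.6364, running total 340.64
Total 340.64.

340.64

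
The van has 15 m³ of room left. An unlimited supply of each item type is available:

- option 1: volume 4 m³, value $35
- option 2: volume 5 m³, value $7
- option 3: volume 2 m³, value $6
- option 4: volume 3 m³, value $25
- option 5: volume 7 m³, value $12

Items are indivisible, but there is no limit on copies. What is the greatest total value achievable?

$130

Best value-per-unit is option 1 at 35/4; filling with it alone gives 3×35 = 105.
Optimal mix: 3×option 1 + 1×option 4 → volume 15, value 130.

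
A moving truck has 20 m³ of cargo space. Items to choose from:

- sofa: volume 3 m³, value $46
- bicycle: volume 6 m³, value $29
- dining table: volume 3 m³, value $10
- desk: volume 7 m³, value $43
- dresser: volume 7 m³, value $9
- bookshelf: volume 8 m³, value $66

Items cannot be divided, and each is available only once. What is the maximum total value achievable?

$155

Check high-value combinations within 20 m³:
- sofa+desk+bookshelf: volume 3+7+8=18, value 46+43+66=155
- sofa+bicycle+dining table+bookshelf: volume 3+6+3+8=20, value 46+29+10+66=151
- sofa+bicycle+bookshelf: volume 3+6+8=17, value 46+29+66=141
Best: $155.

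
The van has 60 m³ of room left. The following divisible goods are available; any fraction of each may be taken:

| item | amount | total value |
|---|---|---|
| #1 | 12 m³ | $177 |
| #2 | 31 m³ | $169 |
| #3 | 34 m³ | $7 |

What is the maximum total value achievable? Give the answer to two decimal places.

349.50

Take in order of value per unit:
- #1 (177/12 per unit): all 12 → value 177, running total 177.00
- #2 (169/31 per unit): all 31 → value 169, running total 346.00
- #3 (7/34 per unit): 17 of 34 → value 17×7/34 = 3.5000, running total 349.50
Total 349.50.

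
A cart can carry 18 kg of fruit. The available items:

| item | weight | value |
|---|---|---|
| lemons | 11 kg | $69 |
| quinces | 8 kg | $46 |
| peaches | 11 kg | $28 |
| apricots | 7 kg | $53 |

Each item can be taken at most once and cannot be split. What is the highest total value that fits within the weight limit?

$122

This is a 0/1 knapsack; check combinations near the capacity.
- lemons+apricots: weight 11+7=18, value 69+53=122
- quinces+apricots: weight 8+7=15, value 46+53=99
- peaches+apricots: weight 11+7=18, value 28+53=81
- lemons: weight 11, value 69
- apricots: weight 7, value 53
Best: $122.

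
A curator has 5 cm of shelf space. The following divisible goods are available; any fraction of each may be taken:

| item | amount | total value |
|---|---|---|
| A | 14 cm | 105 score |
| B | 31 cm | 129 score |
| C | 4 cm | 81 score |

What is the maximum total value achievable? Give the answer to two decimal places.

88.50

Take in order of value per unit:
- C (81/4 per unit): all 4 → value 81, running total 81.00
- A (105/14 per unit): 1 of 14 → value 1×105/14 = 7.5000, running total 88.50
Total 88.50.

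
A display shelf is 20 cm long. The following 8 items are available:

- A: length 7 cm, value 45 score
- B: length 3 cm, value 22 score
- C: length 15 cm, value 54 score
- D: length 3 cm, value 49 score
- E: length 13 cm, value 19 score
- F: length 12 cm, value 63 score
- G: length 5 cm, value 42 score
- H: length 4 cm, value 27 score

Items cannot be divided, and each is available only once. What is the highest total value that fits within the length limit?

163 score

Check high-value combinations within 20 cm:
- A+D+G+H: length 7+3+5+4=19, value 45+49+42+27=163
- A+B+D+G: length 7+3+3+5=18, value 45+22+49+42=158
- D+F+G: length 3+12+5=20, value 49+63+42=154
Best: 163 score.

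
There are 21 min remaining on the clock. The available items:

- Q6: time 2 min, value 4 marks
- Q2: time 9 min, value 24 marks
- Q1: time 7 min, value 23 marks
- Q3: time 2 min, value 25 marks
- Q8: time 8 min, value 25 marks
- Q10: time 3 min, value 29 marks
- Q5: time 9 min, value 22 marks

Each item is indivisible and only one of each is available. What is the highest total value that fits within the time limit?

102 marks

Check high-value combinations within 21 min:
- Q1+Q3+Q8+Q10: time 7+2+8+3=20, value 23+25+25+29=102
- Q2+Q1+Q3+Q10: time 9+7+2+3=21, value 24+23+25+29=101
- Q1+Q3+Q10+Q5: time 7+2+3+9=21, value 23+25+29+22=99
- Q6+Q3+Q8+Q10: time 2+2+8+3=15, value 4+25+25+29=83
Best: 102 marks.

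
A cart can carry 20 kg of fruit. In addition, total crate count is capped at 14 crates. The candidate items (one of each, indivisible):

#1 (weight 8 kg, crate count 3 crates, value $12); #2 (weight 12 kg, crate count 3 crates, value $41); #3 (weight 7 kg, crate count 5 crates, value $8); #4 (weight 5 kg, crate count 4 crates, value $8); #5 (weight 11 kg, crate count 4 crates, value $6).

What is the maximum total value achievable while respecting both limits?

$53

Feasible sets respecting both limits:
- #1+#2: weight 20, crate count 6, value 53
- #2+#3: weight 19, crate count 8, value 49
- #2+#4: weight 17, crate count 7, value 49
- #2: weight 12, crate count 3, value 41
Best: $53.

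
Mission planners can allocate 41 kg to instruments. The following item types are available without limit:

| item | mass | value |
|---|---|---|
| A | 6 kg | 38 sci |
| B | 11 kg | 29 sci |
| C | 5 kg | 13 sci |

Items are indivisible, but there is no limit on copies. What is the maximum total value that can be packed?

241 sci

Best value-per-unit is A at 38/6; filling with it alone gives 6×38 = 228.
Optimal mix: 6×A + 1×C → mass 41, value 241.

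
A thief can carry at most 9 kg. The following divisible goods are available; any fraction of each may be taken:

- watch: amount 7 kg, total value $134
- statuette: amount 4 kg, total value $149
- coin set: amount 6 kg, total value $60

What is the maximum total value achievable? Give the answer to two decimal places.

244.71

Take in order of value per unit:
- statuette (149/4 per unit): all 4 → value 149, running total 149.00
- watch (134/7 per unit): 5 of 7 → value 5×134/7 = 95.7143, running total 244.71
Total 244.71.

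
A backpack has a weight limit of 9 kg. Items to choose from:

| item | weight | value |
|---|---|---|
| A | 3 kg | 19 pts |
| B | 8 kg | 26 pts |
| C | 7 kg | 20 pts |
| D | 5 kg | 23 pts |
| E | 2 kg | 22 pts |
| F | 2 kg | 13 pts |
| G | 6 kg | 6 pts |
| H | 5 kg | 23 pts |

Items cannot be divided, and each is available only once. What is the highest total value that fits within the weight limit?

Check high-value combinations within 9 kg:
- D+E+F: weight 5+2+2=9, value 23+22+13=58
- E+F+H: weight 2+2+5=9, value 22+13+23=58
- A+E+F: weight 3+2+2=7, value 19+22+13=54
- D+E: weight 5+2=7, value 23+22=45
- E+H: weight 2+5=7, value 22+23=45
Best: 58 pts.

58 pts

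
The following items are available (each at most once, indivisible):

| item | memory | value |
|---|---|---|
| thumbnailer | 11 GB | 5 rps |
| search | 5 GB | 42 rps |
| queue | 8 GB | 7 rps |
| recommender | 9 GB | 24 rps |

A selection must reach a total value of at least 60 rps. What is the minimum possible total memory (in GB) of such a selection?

Subsets with value ≥ 60, sorted by total memory:
- search+recommender: memory 14, value 66
- search+queue+recommender: memory 22, value 73
- thumbnailer+search+recommender: memory 25, value 71
Minimum memory: 14 GB.

14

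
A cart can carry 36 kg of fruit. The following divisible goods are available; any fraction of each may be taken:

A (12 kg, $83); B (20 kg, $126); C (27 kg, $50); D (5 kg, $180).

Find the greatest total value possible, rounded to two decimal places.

382.70

Take in order of value per unit:
- D (180/5 per unit): all 5 → value 180, running total 180.00
- A (83/12 per unit): all 12 → value 83, running total 263.00
- B (126/20 per unit): 19 of 20 → value 19×126/20 = 119.7000, running total 382.70
Total 382.70.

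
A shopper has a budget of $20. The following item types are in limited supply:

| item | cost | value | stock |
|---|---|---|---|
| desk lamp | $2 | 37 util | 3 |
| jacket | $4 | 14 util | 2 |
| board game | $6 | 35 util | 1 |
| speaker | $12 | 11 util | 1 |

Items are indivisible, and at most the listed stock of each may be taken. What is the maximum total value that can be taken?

174 util

Top feasible selections:
- 3×desk lamp + 2×jacket + 1×board game: cost 20, value 174
- 3×desk lamp + 1×jacket + 1×board game: cost 16, value 160
Best: 174 util.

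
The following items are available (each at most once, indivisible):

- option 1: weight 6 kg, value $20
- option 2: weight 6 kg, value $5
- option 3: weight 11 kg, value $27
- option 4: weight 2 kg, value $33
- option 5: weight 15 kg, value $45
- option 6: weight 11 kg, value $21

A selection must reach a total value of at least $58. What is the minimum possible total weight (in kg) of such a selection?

Subsets with value ≥ 58, sorted by total weight:
- option 3+option 4: weight 13, value 60
- option 1+option 2+option 4: weight 14, value 58
- option 4+option 5: weight 17, value 78
Minimum weight: 13 kg.

13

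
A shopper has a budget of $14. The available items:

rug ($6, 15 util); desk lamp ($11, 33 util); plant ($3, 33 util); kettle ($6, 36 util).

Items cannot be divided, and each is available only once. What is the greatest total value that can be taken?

69 util

This is a 0/1 knapsack; check combinations near the capacity.
- plant+kettle: cost 3+6=9, value 33+36=69
- desk lamp+plant: cost 11+3=14, value 33+33=66
- rug+kettle: cost 6+6=12, value 15+36=51
Best: 69 util.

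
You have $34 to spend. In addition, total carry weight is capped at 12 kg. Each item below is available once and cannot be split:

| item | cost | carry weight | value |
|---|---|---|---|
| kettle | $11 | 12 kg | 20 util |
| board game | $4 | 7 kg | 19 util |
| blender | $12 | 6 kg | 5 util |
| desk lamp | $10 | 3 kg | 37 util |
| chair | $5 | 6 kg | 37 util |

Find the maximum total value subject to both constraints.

Feasible sets respecting both limits:
- desk lamp+chair: cost 15, carry weight 9, value 74
- board game+desk lamp: cost 14, carry weight 10, value 56
- blender+desk lamp: cost 22, carry weight 9, value 42
- blender+chair: cost 17, carry weight 12, value 42
Best: 74 util.

74 util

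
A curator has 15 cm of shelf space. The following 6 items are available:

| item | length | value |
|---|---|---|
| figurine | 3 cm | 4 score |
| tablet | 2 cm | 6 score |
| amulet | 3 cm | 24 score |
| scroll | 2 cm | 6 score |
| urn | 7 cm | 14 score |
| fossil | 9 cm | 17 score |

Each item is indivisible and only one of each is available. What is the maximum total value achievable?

This is a 0/1 knapsack; check combinations near the capacity.
- tablet+amulet+scroll+urn: length 2+3+2+7=14, value 6+24+6+14=50
- figurine+tablet+amulet+urn: length 3+2+3+7=15, value 4+6+24+14=48
- figurine+amulet+scroll+urn: length 3+3+2+7=15, value 4+24+6+14=48
Best: 50 score.

50 score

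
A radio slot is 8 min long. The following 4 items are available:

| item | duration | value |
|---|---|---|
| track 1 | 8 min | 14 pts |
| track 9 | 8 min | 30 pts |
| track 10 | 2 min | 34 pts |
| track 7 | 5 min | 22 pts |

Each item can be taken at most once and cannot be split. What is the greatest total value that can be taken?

56 pts

Check high-value combinations within 8 min:
- track 10+track 7: duration 2+5=7, value 34+22=56
- track 10: duration 2, value 34
- track 9: duration 8, value 30
- track 7: duration 5, value 22
Best: 56 pts.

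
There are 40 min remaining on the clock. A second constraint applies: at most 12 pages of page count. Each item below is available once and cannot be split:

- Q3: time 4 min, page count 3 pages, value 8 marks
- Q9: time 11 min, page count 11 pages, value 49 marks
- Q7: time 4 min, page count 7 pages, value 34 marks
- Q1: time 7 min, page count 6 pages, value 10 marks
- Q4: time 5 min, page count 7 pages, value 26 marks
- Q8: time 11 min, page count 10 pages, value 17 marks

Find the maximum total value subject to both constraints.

49 marks

Feasible sets respecting both limits:
- Q9: time 11, page count 11, value 49
- Q3+Q7: time 8, page count 10, value 42
- Q7: time 4, page count 7, value 34
Best: 49 marks.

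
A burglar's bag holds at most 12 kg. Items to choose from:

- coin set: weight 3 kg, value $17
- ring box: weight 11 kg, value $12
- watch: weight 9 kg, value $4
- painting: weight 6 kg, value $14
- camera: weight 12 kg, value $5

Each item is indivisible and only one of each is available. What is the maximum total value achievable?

Check high-value combinations within 12 kg:
- coin set+painting: weight 3+6=9, value 17+14=31
- coin set+watch: weight 3+9=12, value 17+4=21
- coin set: weight 3, value 17
- painting: weight 6, value 14
- ring box: weight 11, value 12
Best: $31.

$31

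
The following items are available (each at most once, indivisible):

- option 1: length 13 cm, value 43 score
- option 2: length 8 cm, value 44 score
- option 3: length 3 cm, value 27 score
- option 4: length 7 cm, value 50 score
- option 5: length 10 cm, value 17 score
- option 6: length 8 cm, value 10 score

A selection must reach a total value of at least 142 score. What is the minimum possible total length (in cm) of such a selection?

31

Subsets with value ≥ 142, sorted by total length:
- option 1+option 2+option 3+option 4: length 31, value 164
- option 2+option 3+option 4+option 5+option 6: length 36, value 148
Minimum length: 31 cm.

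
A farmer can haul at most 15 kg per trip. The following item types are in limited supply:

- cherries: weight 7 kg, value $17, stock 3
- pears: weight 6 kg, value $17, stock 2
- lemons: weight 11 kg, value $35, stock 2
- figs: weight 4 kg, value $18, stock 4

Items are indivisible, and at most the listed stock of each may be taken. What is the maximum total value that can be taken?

$54

Top feasible selections:
- 3×figs: weight 12, value 54
- 1×pears + 2×figs: weight 14, value 53
Best: $54.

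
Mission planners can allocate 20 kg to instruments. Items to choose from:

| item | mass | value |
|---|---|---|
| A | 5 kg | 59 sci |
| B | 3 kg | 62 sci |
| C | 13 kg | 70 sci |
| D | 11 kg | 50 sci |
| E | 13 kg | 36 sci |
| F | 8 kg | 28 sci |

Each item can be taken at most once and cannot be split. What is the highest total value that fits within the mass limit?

171 sci

Check high-value combinations within 20 kg:
- A+B+D: mass 5+3+11=19, value 59+62+50=171
- A+B+F: mass 5+3+8=16, value 59+62+28=149
- B+C: mass 3+13=16, value 62+70=132
Best: 171 sci.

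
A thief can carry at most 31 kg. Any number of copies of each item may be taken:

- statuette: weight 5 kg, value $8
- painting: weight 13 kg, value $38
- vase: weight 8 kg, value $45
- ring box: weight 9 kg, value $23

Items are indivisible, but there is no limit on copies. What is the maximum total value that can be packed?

$143

Best value-per-unit is vase at 45/8; filling with it alone gives 3×45 = 135.
Optimal mix: 1×statuette + 3×vase → weight 29, value 143.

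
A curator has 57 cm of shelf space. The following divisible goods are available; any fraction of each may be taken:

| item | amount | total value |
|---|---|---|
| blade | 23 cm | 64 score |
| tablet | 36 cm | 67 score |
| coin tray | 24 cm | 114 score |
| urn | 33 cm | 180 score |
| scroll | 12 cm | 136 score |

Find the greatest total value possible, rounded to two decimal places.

373.00

Take in order of value per unit:
- scroll (136/12 per unit): all 12 → value 136, running total 136.00
- urn (180/33 per unit): all 33 → value 180, running total 316.00
- coin tray (114/24 per unit): 12 of 24 → value 12×114/24 = 57.0000, running total 373.00
Total 373.00.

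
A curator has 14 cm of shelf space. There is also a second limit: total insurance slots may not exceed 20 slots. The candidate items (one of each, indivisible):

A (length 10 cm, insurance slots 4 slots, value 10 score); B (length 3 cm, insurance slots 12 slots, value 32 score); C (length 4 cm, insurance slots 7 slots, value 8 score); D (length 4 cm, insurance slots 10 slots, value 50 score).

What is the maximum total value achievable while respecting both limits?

60 score

Feasible sets respecting both limits:
- A+D: length 14, insurance slots 14, value 60
- C+D: length 8, insurance slots 17, value 58
- D: length 4, insurance slots 10, value 50
Best: 60 score.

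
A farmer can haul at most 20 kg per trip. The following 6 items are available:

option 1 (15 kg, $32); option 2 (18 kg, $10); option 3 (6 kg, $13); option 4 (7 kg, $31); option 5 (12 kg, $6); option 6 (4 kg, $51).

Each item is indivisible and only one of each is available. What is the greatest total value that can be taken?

$95

Check high-value combinations within 20 kg:
- option 3+option 4+option 6: weight 6+7+4=17, value 13+31+51=95
- option 1+option 6: weight 15+4=19, value 32+51=83
- option 4+option 6: weight 7+4=11, value 31+51=82
- option 3+option 6: weight 6+4=10, value 13+51=64
Best: $95.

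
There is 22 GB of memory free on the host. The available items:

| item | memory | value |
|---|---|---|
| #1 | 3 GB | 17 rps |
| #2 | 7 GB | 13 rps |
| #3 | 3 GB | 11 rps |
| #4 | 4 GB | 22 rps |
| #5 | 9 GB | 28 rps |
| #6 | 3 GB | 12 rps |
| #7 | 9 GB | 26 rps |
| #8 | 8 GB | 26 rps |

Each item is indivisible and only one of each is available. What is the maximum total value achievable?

90 rps

This is a 0/1 knapsack; check combinations near the capacity.
- #1+#3+#4+#5+#6: memory 3+3+4+9+3=22, value 17+11+22+28+12=90
- #1+#3+#4+#6+#8: memory 3+3+4+3+8=21, value 17+11+22+12+26=88
- #1+#3+#4+#6+#7: memory 3+3+4+3+9=22, value 17+11+22+12+26=88
Best: 90 rps.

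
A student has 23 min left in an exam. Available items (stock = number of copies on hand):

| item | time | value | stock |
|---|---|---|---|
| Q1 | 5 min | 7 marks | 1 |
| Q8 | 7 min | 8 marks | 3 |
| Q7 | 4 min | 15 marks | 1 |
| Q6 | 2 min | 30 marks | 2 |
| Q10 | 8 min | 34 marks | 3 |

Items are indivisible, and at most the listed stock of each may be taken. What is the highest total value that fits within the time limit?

Best selections within time 23 and stock limits:
- 2×Q6 + 2×Q10: time 20, value 128
- 1×Q8 + 1×Q7 + 2×Q6 + 1×Q10: time 23, value 117
Best: 128 marks.

128 marks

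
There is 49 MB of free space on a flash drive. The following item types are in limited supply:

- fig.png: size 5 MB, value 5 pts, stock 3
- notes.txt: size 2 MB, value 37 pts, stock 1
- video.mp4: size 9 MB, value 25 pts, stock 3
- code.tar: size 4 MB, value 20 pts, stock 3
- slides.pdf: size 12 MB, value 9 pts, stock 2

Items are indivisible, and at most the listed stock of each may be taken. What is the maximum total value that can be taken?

Top feasible selections:
- 1×fig.png + 1×notes.txt + 3×video.mp4 + 3×code.tar: size 46, value 177
- 1×notes.txt + 3×video.mp4 + 3×code.tar: size 41, value 172
- 2×fig.png + 1×notes.txt + 3×video.mp4 + 2×code.tar: size 47, value 162
- 3×fig.png + 1×notes.txt + 2×video.mp4 + 3×code.tar: size 47, value 162
Best: 177 pts.

177 pts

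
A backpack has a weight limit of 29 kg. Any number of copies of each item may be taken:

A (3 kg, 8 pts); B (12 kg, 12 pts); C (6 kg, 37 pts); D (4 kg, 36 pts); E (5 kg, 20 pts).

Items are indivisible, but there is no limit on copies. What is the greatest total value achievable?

252 pts

Best value-per-unit is D at 36/4, and filling with it alone uses weight 7×4=28. No mix of the others beats 7×36 = 252.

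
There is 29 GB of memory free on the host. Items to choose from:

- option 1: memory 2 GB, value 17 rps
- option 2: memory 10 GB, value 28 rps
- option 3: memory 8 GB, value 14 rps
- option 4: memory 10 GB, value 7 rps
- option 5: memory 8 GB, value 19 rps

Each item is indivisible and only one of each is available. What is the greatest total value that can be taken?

Check high-value combinations within 29 GB:
- option 1+option 2+option 3+option 5: memory 2+10+8+8=28, value 17+28+14+19=78
- option 1+option 2+option 5: memory 2+10+8=20, value 17+28+19=64
- option 2+option 3+option 5: memory 10+8+8=26, value 28+14+19=61
- option 1+option 2+option 3: memory 2+10+8=20, value 17+28+14=59
Best: 78 rps.

78 rps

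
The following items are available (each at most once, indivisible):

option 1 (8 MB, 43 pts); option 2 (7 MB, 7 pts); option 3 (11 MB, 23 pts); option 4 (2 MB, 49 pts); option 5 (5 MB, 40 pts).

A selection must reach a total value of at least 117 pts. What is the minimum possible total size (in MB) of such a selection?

Subsets with value ≥ 117, sorted by total size:
- option 1+option 4+option 5: size 15, value 132
- option 1+option 2+option 4+option 5: size 22, value 139
Minimum size: 15 MB.

15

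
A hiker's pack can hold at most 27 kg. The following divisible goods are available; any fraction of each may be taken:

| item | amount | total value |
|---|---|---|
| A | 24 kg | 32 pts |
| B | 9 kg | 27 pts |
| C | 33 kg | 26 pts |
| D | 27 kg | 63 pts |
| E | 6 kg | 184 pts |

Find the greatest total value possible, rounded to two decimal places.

Take in order of value per unit:
- E (184/6 per unit): all 6 → value 184, running total 184.00
- B (27/9 per unit): all 9 → value 27, running total 211.00
- D (63/27 per unit): 12 of 27 → value 12×63/27 = 28.0000, running total 239.00
Total 239.00.

239.00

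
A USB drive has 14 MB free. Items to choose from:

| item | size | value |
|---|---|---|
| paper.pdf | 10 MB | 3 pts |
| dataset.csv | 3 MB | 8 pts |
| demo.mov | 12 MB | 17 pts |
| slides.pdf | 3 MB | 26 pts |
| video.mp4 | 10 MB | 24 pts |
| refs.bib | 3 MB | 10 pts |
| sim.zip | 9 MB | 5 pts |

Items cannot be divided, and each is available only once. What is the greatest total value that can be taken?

Check high-value combinations within 14 MB:
- slides.pdf+video.mp4: size 3+10=13, value 26+24=50
- dataset.csv+slides.pdf+refs.bib: size 3+3+3=9, value 8+26+10=44
- slides.pdf+refs.bib: size 3+3=6, value 26+10=36
Best: 50 pts.

50 pts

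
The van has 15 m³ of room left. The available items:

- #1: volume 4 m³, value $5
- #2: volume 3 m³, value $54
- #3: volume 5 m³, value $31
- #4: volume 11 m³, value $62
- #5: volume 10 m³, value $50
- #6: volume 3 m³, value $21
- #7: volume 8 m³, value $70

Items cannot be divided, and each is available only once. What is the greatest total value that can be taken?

Check high-value combinations within 15 m³:
- #2+#6+#7: volume 3+3+8=14, value 54+21+70=145
- #1+#2+#7: volume 4+3+8=15, value 5+54+70=129
- #2+#7: volume 3+8=11, value 54+70=124
- #2+#4: volume 3+11=14, value 54+62=116
Best: $145.

$145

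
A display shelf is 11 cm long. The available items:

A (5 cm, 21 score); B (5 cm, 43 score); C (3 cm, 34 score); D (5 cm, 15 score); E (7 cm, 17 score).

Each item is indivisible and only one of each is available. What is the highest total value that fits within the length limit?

77 score

Check high-value combinations within 11 cm:
- B+C: length 5+3=8, value 43+34=77
- A+B: length 5+5=10, value 21+43=64
- B+D: length 5+5=10, value 43+15=58
- A+C: length 5+3=8, value 21+34=55
- C+E: length 3+7=10, value 34+17=51
Best: 77 score.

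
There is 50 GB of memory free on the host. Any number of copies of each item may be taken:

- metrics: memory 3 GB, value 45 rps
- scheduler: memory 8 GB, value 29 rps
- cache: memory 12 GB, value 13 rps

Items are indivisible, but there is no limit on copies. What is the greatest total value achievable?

Best value-per-unit is metrics at 45/3, and filling with it alone uses memory 16×3=48. No mix of the others beats 16×45 = 720.

720 rps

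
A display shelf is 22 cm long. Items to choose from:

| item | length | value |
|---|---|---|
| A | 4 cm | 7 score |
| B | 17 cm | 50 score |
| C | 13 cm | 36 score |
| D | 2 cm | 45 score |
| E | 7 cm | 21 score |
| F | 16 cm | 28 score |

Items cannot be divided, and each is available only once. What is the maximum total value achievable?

102 score

Check high-value combinations within 22 cm:
- C+D+E: length 13+2+7=22, value 36+45+21=102
- B+D: length 17+2=19, value 50+45=95
- A+C+D: length 4+13+2=19, value 7+36+45=88
- C+D: length 13+2=15, value 36+45=81
Best: 102 score.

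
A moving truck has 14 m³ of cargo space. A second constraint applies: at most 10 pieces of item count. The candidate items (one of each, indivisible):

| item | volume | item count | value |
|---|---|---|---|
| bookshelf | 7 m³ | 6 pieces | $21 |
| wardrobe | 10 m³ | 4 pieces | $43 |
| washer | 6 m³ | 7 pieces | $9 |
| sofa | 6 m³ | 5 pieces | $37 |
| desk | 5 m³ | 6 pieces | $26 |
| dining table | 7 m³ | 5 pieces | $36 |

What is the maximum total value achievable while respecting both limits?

$73

Feasible sets respecting both limits:
- sofa+dining table: volume 13, item count 10, value 73
- wardrobe: volume 10, item count 4, value 43
- sofa: volume 6, item count 5, value 37
- dining table: volume 7, item count 5, value 36
Best: $73.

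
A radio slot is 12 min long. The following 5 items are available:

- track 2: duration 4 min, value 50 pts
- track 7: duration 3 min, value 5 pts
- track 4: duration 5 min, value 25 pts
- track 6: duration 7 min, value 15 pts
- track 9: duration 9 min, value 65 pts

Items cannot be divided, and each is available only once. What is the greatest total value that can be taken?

This is a 0/1 knapsack; check combinations near the capacity.
- track 2+track 7+track 4: duration 4+3+5=12, value 50+5+25=80
- track 2+track 4: duration 4+5=9, value 50+25=75
- track 7+track 9: duration 3+9=12, value 5+65=70
- track 9: duration 9, value 65
Best: 80 pts.

80 pts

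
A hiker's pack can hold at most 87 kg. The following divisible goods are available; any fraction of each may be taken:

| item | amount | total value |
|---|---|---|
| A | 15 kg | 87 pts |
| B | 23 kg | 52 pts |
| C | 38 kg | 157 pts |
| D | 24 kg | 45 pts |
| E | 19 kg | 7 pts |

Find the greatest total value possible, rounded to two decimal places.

Take in order of value per unit:
- A (87/15 per unit): all 15 → value 87, running total 87.00
- C (157/38 per unit): all 38 → value 157, running total 244.00
- B (52/23 per unit): all 23 → value 52, running total 296.00
- D (45/24 per unit): 11 of 24 → value 11×45/24 = 20.6250, running total 316.63
Total 316.63.

316.63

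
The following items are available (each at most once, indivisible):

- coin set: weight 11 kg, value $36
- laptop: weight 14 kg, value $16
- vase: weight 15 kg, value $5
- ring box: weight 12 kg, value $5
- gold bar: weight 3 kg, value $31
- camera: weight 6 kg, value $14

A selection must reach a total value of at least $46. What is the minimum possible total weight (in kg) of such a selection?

Subsets with value ≥ 46, sorted by total weight:
- coin set+gold bar: weight 14, value 67
- coin set+camera: weight 17, value 50
Minimum weight: 14 kg.

14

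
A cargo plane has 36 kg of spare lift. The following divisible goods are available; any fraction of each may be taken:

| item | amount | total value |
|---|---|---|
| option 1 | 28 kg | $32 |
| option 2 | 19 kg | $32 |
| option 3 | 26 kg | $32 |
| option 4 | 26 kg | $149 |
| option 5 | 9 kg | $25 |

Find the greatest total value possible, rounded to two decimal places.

175.68

Take in order of value per unit:
- option 4 (149/26 per unit): all 26 → value 149, running total 149.00
- option 5 (25/9 per unit): all 9 → value 25, running total 174.00
- option 2 (32/19 per unit): 1 of 19 → value 1×32/19 = 1.6842, running total 175.68
Total 175.68.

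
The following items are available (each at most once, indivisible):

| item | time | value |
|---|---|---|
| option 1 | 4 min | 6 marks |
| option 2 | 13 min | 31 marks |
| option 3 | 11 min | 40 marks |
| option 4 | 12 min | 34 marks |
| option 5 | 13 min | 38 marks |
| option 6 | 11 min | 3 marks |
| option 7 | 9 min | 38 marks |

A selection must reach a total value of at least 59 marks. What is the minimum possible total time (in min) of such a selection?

Subsets with value ≥ 59, sorted by total time:
- option 3+option 7: time 20, value 78
- option 4+option 7: time 21, value 72
- option 5+option 7: time 22, value 76
- option 2+option 7: time 22, value 69
Minimum time: 20 min.

20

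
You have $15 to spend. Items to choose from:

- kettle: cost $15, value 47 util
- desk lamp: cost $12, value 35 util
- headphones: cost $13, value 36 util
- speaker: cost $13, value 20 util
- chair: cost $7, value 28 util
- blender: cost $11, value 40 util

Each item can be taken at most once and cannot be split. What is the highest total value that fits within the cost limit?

Check high-value combinations within $15:
- kettle: cost 15, value 47
- blender: cost 11, value 40
- headphones: cost 13, value 36
Best: 47 util.

47 util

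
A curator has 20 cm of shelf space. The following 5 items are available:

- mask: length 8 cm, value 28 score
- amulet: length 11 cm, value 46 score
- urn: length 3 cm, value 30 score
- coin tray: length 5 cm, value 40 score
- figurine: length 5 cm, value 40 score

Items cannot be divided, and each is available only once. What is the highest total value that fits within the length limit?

Check high-value combinations within 20 cm:
- amulet+urn+coin tray: length 11+3+5=19, value 46+30+40=116
- amulet+urn+figurine: length 11+3+5=19, value 46+30+40=116
- urn+coin tray+figurine: length 3+5+5=13, value 30+40+40=110
- mask+coin tray+figurine: length 8+5+5=18, value 28+40+40=108
Best: 116 score.

116 score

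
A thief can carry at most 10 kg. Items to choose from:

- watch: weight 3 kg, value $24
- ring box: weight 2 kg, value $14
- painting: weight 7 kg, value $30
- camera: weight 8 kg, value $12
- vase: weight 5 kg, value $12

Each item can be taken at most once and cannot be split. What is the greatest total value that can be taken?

$54

Check high-value combinations within 10 kg:
- watch+painting: weight 3+7=10, value 24+30=54
- watch+ring box+vase: weight 3+2+5=10, value 24+14+12=50
- ring box+painting: weight 2+7=9, value 14+30=44
- watch+ring box: weight 3+2=5, value 24+14=38
- watch+vase: weight 3+5=8, value 24+12=36
Best: $54.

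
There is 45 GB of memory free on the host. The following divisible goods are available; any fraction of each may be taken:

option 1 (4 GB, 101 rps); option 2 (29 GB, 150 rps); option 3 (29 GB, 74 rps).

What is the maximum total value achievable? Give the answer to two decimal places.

Take in order of value per unit:
- option 1 (101/4 per unit): all 4 → value 101, running total 101.00
- option 2 (150/29 per unit): all 29 → value 150, running total 251.00
- option 3 (74/29 per unit): 12 of 29 → value 12×74/29 = 30.6207, running total 281.62
Total 281.62.

281.62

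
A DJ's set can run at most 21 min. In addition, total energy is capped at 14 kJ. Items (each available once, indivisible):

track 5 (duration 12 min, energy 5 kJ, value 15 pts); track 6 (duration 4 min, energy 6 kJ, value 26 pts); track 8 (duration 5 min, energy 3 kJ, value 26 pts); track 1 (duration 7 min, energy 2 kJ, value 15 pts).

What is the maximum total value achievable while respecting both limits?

Feasible sets respecting both limits:
- track 5+track 6+track 8: duration 21, energy 14, value 67
- track 6+track 8+track 1: duration 16, energy 11, value 67
- track 6+track 8: duration 9, energy 9, value 52
Best: 67 pts.

67 pts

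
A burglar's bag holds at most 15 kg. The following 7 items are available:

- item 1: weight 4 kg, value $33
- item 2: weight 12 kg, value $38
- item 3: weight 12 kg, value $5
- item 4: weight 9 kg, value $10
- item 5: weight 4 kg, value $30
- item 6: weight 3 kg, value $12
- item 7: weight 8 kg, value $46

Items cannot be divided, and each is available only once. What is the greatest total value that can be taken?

$91

This is a 0/1 knapsack; check combinations near the capacity.
- item 1+item 6+item 7: weight 4+3+8=15, value 33+12+46=91
- item 5+item 6+item 7: weight 4+3+8=15, value 30+12+46=88
- item 1+item 7: weight 4+8=12, value 33+46=79
- item 5+item 7: weight 4+8=12, value 30+46=76
- item 1+item 5+item 6: weight 4+4+3=11, value 33+30+12=75
Best: $91.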